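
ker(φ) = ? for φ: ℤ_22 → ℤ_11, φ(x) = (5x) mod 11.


Kernel = preimage of identity
ker(φ) = {x ∈ ℤ_22 : 5x ≡ 0 (mod 11)}. Since 11 | 22, φ is well-defined. The kernel is the cyclic subgroup ⟨11⟩ of ℤ_22 (order 2), i.e. {0, 11}

ker(φ) = {0, 11}


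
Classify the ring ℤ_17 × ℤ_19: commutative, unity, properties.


Direct product ring; commutative with unity (1,1); but (1,0)·(0,1) = (0,0) gives zero divisors, so not an integral domain
Commutative: Yes
Integral domain: No
Has unity: Yes

ℤ_17 × ℤ_19: Commutative=Yes, Unity=Yes


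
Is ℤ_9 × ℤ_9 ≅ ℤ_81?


Comparing ℤ_9 × ℤ_9 and ℤ_81:
gcd(9,9) = 9 ≠ 1. Max element order in ℤ_9×ℤ_9 is lcm(9,9) = 9 < 81, so it has no element of order 81

No, ℤ_9 × ℤ_9 ≇ ℤ_81


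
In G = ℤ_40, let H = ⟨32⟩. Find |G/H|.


|⟨32⟩| = n / gcd(32, 40) = 40 / 8 = 5
H is normal (ℤ_40 is abelian).
|G/H| = |G| / |H| = 40 / 5 = 8

|G/H| = 8


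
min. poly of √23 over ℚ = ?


√23 satisfies x² - 23 = 0, irreducible over ℚ since 23 is squarefree

Minimal polynomial: x² - 23


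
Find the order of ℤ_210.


ℤ_n has n elements.

|ℤ_210| = 210


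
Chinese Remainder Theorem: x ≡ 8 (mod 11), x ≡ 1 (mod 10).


m₁ = 11, m₂ = 10, gcd = 1, so CRT applies. M = m₁·m₂ = 110
Let M₁ = M/m₁ = 10, M₂ = M/m₂ = 11
Find y₁ ≡ M₁⁻¹ (mod m₁): 10⁻¹ ≡ 10 (mod 11)
Find y₂ ≡ M₂⁻¹ (mod m₂): 11⁻¹ ≡ 1 (mod 10)
x = a₁·M₁·y₁ + a₂·M₂·y₂ = 8·10·10 + 1·11·1 = 811
Reduce mod 110: x ≡ 41
Check: 41 mod 11 = 8 ✓, 41 mod 10 = 1 ✓

x ≡ 41 (mod 110)


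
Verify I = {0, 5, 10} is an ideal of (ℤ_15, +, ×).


Check ideal conditions for I = {0, 5, 10} in ℤ_15:
(1) I is an additive subgroup? Yes
(2) For r ∈ ℤ_15 and a ∈ I: r·a ∈ I? Yes

Yes, I is an ideal of ℤ_15


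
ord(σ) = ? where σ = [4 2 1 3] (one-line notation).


Cycle decomposition: (1 4 3)
Cycle lengths: 3
Order = lcm(3) = 3

ord(σ) = 3


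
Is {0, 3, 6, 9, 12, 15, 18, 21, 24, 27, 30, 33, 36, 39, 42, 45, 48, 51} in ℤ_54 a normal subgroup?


H = {0, 3, 6, 9, 12, 15, 18, 21, 24, 27, 30, 33, 36, 39, 42, 45, 48, 51} in ℤ_54
ℤ_54 is abelian; every subgroup of an abelian group is normal

Yes, normal subgroup


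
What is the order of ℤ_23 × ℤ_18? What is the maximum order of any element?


|ℤ_23 × ℤ_18| = 23 × 18 = 414
Max element order = lcm(23,18) = 414
Cyclic? Yes (gcd=1)

|ℤ_23×ℤ_18| = 414, max element order = 414


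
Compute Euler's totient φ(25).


φ(n) = count of k ∈ {1,...,n} with gcd(k,n)=1
Coprimes to 25: {1, 2, 3, 4, 6, 7, 8, 9, 11, 12, 13, 14, 16, 17, 18, 19, 21, 22, 23, 24}
Count: 20

φ(25) = 20


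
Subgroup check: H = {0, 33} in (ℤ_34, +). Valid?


Subgroup test for H = {0, 33} in (ℤ_34, +):
(1) 0 ∈ H? Yes
(2) Closure: for all a,b ∈ H, (a+b) mod 34 ∈ H? No  [counterexample: 33 + 33 = 32 ∉ H]
(3) Inverses: for all a ∈ H, -a mod 34 ∈ H? No

No, H is not a subgroup of ℤ_34


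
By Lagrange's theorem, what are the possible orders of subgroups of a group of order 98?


Lagrange's theorem: |H| divides |G|
|G| = 98
Divisors of 98: 1, 2, 7, 14, 49, 98

Possible subgroup orders: {1, 2, 7, 14, 49, 98}


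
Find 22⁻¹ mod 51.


Use the extended Euclidean algorithm to write 1 = 22·s + 51·t; then s mod 51 is the inverse.
Euclidean algorithm:
  22 = 0·51 + 22
  51 = 2·22 + 7
  22 = 3·7 + 1
  7 = 7·1 + 0
gcd(22,51) = 1
Back-substitution gives: 22·(7) + 51·(-3) = 1
So 22⁻¹ ≡ 7 ≡ 7 (mod 51)
Check: 22 × 7 = 154 ≡ 1 (mod 51) ✓

22⁻¹ ≡ 7 (mod 51)


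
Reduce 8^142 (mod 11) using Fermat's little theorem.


Fermat's little theorem: if p is prime and gcd(a,p)=1, then a^(p-1) ≡ 1 (mod p)
p = 11 is prime, gcd(8,11) = 1
Reduce exponent: 142 mod 10 = 2
So 8^142 ≡ 8^2 (mod 11)
8^2 mod 11 = 9

8^142 ≡ 9 (mod 11)


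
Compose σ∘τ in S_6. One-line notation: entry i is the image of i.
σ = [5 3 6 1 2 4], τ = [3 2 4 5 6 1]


σ∘τ: apply τ first, then σ
1 →τ 3 →σ 6
2 →τ 2 →σ 3
3 →τ 4 →σ 1
4 →τ 5 →σ 2
5 →τ 6 →σ 4
6 →τ 1 →σ 5

σ∘τ = [6 3 1 2 4 5]


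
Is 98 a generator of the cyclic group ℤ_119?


g generates ℤ_n iff gcd(g, n) = 1
gcd(98, 119) = 7
Since gcd = 7 ≠ 1, ⟨98⟩ has order 17 < 119, so 98 is not a generator.

No, 98 does not generate ℤ_119


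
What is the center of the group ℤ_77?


Z(G) = {g ∈ G | gx = xg for all x ∈ G}
ℤ_77 is abelian, so Z(G) = G

Z(ℤ_77) = ℤ_77


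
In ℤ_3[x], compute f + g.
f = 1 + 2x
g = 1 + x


Add coefficients mod 3:
x^0: 1 + 1 = 2 (mod 3)
x^1: 2 + 1 = 0 (mod 3)
Result: 2

f + g = 2


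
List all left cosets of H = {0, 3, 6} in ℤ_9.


H = {0, 3, 6}, |H| = 3
Number of cosets = |G|/|H| = 9/3 = 3
0 + H = {0, 3, 6}
1 + H = {1, 4, 7}
2 + H = {2, 5, 8}

Cosets: 0+H={0,3,6}; 1+H={1,4,7}; 2+H={2,5,8}


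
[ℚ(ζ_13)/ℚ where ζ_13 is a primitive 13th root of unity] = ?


[ℚ(ζ_n):ℚ] = deg Φ_n(x) = φ(n). Here φ(13) = 12

[ℚ(ζ_13)/ℚ where ζ_13 is a primitive 13th root of unity] = 12


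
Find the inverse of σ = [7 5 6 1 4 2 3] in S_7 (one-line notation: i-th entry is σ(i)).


To find σ⁻¹, swap domain and range:
σ(1) = 7 → σ⁻¹(7) = 1
σ(2) = 5 → σ⁻¹(5) = 2
σ(3) = 6 → σ⁻¹(6) = 3
σ(4) = 1 → σ⁻¹(1) = 4
σ(5) = 4 → σ⁻¹(4) = 5
σ(6) = 2 → σ⁻¹(2) = 6
σ(7) = 3 → σ⁻¹(3) = 7

σ⁻¹ = [4 6 7 5 2 3 1]


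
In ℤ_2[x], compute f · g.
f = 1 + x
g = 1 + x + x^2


Expand and collect like terms; reduce coefficients mod 2:
x^0: 1·1 = 1 ≡ 1 (mod 2)
x^1: 1·1 + 1·1 = 2 ≡ 0 (mod 2)
x^2: 1·1 + 1·1 = 2 ≡ 0 (mod 2)
x^3: 1·1 = 1 ≡ 1 (mod 2)
Result: 1 + x^3

f · g = 1 + x^3


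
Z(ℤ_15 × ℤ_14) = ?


Z(G) = {g ∈ G | gx = xg for all x ∈ G}
Direct product of abelian groups is abelian, so Z(G) = G

Z(ℤ_15 × ℤ_14) = ℤ_15 × ℤ_14


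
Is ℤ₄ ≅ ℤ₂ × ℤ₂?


Comparing ℤ₄ and ℤ₂ × ℤ₂:
ℤ₄ has an element of order 4; ℤ₂×ℤ₂ has exponent 2

No, ℤ₄ ≇ ℤ₂ × ℤ₂


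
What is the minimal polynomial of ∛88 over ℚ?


∛88 satisfies x³ - 88 = 0, irreducible over ℚ (no rational root; 88 is not a perfect cube)

Minimal polynomial: x³ - 88


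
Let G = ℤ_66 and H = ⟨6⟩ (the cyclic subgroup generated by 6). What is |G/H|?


|⟨6⟩| = n / gcd(6, 66) = 66 / 6 = 11
H is normal (ℤ_66 is abelian).
|G/H| = |G| / |H| = 66 / 11 = 6

|G/H| = 6


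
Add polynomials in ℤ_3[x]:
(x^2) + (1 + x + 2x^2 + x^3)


Add coefficients mod 3:
x^0: 0 + 1 = 1 (mod 3)
x^1: 0 + 1 = 1 (mod 3)
x^2: 1 + 2 = 0 (mod 3)
x^3: 0 + 1 = 1 (mod 3)
Result: 1 + x + x^3

f + g = 1 + x + x^3


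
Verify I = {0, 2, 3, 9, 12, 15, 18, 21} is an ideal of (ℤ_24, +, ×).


Check ideal conditions for I = {0, 2, 3, 9, 12, 15, 18, 21} in ℤ_24:
(1) I is an additive subgroup? No
(2) For r ∈ ℤ_24 and a ∈ I: r·a ∈ I? No  [counterexample: r=2, a=2, r·a mod 24 = 4 ∉ I]

No, I is not an ideal of ℤ_24


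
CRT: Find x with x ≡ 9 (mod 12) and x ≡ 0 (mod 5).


m₁ = 12, m₂ = 5, gcd = 1, so CRT applies. M = m₁·m₂ = 60
Let M₁ = M/m₁ = 5, M₂ = M/m₂ = 12
Find y₁ ≡ M₁⁻¹ (mod m₁): 5⁻¹ ≡ 5 (mod 12)
Find y₂ ≡ M₂⁻¹ (mod m₂): 12⁻¹ ≡ 3 (mod 5)
x = a₁·M₁·y₁ + a₂·M₂·y₂ = 9·5·5 + 0·12·3 = 225
Reduce mod 60: x ≡ 45
Check: 45 mod 12 = 9 ✓, 45 mod 5 = 0 ✓

x ≡ 45 (mod 60)


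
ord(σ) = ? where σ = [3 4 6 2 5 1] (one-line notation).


Cycle decomposition: (1 3 6) (2 4)
Cycle lengths: 3, 2
Order = lcm(3, 2) = 6

ord(σ) = 6


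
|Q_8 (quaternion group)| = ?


Q_8 = {±1, ±i, ±j, ±k}
|Q_8| = 8

|Q_8 (quaternion group)| = 8


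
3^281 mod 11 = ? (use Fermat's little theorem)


Fermat's little theorem: if p is prime and gcd(a,p)=1, then a^(p-1) ≡ 1 (mod p)
p = 11 is prime, gcd(3,11) = 1
Reduce exponent: 281 mod 10 = 1
So 3^281 ≡ 3^1 (mod 11)
3^1 mod 11 = 3

3^281 ≡ 3 (mod 11)


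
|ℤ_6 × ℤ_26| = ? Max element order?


|ℤ_6 × ℤ_26| = 6 × 26 = 156
Max element order = lcm(6,26) = 78
Cyclic? No (gcd=2)

|ℤ_6×ℤ_26| = 156, max element order = 78


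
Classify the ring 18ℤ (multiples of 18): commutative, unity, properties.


18ℤ is a commutative ring under +,× but has no multiplicative identity (1 ∉ 18ℤ); it has no zero divisors, but without unity it is not an integral domain
Commutative: Yes
Integral domain: No
Has unity: No

18ℤ (multiples of 18): Commutative=Yes, Unity=No


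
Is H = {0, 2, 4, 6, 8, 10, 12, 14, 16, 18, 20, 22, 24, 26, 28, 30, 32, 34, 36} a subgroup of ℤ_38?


Subgroup test for H = {0, 2, 4, 6, 8, 10, 12, 14, 16, 18, 20, 22, 24, 26, 28, 30, 32, 34, 36} in (ℤ_38, +):
(1) 0 ∈ H? Yes
(2) Closure: for all a,b ∈ H, (a+b) mod 38 ∈ H? Yes
(3) Inverses: for all a ∈ H, -a mod 38 ∈ H? Yes

Yes, H is a subgroup of ℤ_38


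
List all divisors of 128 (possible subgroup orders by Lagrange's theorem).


Lagrange's theorem: |H| divides |G|
|G| = 128
Divisors of 128: 1, 2, 4, 8, 16, 32, 64, 128

Possible subgroup orders: {1, 2, 4, 8, 16, 32, 64, 128}


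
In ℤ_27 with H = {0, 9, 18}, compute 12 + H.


12 + H = {12 + h (mod 27) : h ∈ H}
12+0=12, 12+9=21, 12+18=3
12 + H = {3, 12, 21} = 3 + H

12 + H = {3, 12, 21}


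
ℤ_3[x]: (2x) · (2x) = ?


Expand and collect like terms; reduce coefficients mod 3:
x^0: 0·0 = 0 ≡ 0 (mod 3)
x^1: 0·2 + 2·0 = 0 ≡ 0 (mod 3)
x^2: 2·2 = 4 ≡ 1 (mod 3)
Result: x^2

f · g = x^2


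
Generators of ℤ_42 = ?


g generates ℤ_n iff gcd(g,n) = 1
Prime factors of 42: 2, 3, 7
Generators are g ∈ {1,...,41} not divisible by any of these primes.
Generators: {1, 5, 11, 13, 17, 19, 23, 25, 29, 31, 37, 41}
Number of generators = φ(42) = 12

Generators of ℤ_42 = {1, 5, 11, 13, 17, 19, 23, 25, 29, 31, 37, 41}


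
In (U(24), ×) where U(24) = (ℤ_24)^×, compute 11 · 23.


Operation: multiplication mod 24
11 · 23 = (a × b) mod 24 with a = 11, b = 23

11 · 23 = 13


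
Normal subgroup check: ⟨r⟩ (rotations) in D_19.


H = ⟨r⟩ (rotations) in D_19
The rotation subgroup ⟨r⟩ has index 2 in D_19, so it is normal

Yes, normal subgroup


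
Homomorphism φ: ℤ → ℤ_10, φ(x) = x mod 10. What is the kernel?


Kernel = preimage of identity
ker(φ) = {x ∈ ℤ : x ≡ 0 (mod 10)} = 10ℤ = {0, ±10, ±20, ...}

ker(φ) = 10ℤ


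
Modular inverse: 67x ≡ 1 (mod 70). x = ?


Use the extended Euclidean algorithm to write 1 = 67·s + 70·t; then s mod 70 is the inverse.
Euclidean algorithm:
  67 = 0·70 + 67
  70 = 1·67 + 3
  67 = 22·3 + 1
  3 = 3·1 + 0
gcd(67,70) = 1
Back-substitution gives: 67·(23) + 70·(-22) = 1
So 67⁻¹ ≡ 23 ≡ 23 (mod 70)
Check: 67 × 23 = 1541 ≡ 1 (mod 70) ✓

67⁻¹ ≡ 23 (mod 70)


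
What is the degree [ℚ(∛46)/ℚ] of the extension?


∛46 has minimal polynomial x³ - 46 (irreducible over ℚ since 46 is not a perfect cube)

[ℚ(∛46)/ℚ] = 3


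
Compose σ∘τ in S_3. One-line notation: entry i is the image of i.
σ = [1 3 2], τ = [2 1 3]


σ∘τ: apply τ first, then σ
1 →τ 2 →σ 3
2 →τ 1 →σ 1
3 →τ 3 →σ 2

σ∘τ = [3 1 2]


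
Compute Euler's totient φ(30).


φ(n) = count of k ∈ {1,...,n} with gcd(k,n)=1
Coprimes to 30: {1, 7, 11, 13, 17, 19, 23, 29}
Count: 8

φ(30) = 8


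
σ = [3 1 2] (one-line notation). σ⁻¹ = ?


To find σ⁻¹, swap domain and range:
σ(1) = 3 → σ⁻¹(3) = 1
σ(2) = 1 → σ⁻¹(1) = 2
σ(3) = 2 → σ⁻¹(2) = 3

σ⁻¹ = [2 3 1]


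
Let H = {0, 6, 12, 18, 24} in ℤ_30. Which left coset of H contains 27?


27 + H = {27 + h (mod 30) : h ∈ H}
27+0=27, 27+6=3, 27+12=9, 27+18=15, 27+24=21
27 + H = {3, 9, 15, 21, 27} = 3 + H

27 + H = {3, 9, 15, 21, 27}


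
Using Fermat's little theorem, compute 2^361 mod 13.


Fermat's little theorem: if p is prime and gcd(a,p)=1, then a^(p-1) ≡ 1 (mod p)
p = 13 is prime, gcd(2,13) = 1
Reduce exponent: 361 mod 12 = 1
So 2^361 ≡ 2^1 (mod 13)
2^1 mod 13 = 2

2^361 ≡ 2 (mod 13)


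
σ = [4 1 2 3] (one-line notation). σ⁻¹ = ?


To find σ⁻¹, swap domain and range:
σ(1) = 4 → σ⁻¹(4) = 1
σ(2) = 1 → σ⁻¹(1) = 2
σ(3) = 2 → σ⁻¹(2) = 3
σ(4) = 3 → σ⁻¹(3) = 4

σ⁻¹ = [2 3 4 1]


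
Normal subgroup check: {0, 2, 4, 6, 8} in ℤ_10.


H = {0, 2, 4, 6, 8} in ℤ_10
ℤ_10 is abelian; every subgroup of an abelian group is normal

Yes, normal subgroup


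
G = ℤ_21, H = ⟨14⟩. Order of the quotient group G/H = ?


|⟨14⟩| = n / gcd(14, 21) = 21 / 7 = 3
H is normal (ℤ_21 is abelian).
|G/H| = |G| / |H| = 21 / 3 = 7

|G/H| = 7


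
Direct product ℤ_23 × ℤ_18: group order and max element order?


|ℤ_23 × ℤ_18| = 23 × 18 = 414
Max element order = lcm(23,18) = 414
Cyclic? Yes (gcd=1)

|ℤ_23×ℤ_18| = 414, max element order = 414


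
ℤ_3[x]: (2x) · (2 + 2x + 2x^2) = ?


Expand and collect like terms; reduce coefficients mod 3:
x^0: 0·2 = 0 ≡ 0 (mod 3)
x^1: 0·2 + 2·2 = 4 ≡ 1 (mod 3)
x^2: 0·2 + 2·2 = 4 ≡ 1 (mod 3)
x^3: 2·2 = 4 ≡ 1 (mod 3)
Result: x + x^2 + x^3

f · g = x + x^2 + x^3


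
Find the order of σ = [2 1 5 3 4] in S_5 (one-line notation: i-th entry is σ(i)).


Cycle decomposition: (1 2) (3 5 4)
Cycle lengths: 2, 3
Order = lcm(2, 3) = 6

ord(σ) = 6


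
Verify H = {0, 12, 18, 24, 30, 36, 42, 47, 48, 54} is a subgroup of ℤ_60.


Subgroup test for H = {0, 12, 18, 24, 30, 36, 42, 47, 48, 54} in (ℤ_60, +):
(1) 0 ∈ H? Yes
(2) Closure: for all a,b ∈ H, (a+b) mod 60 ∈ H? No  [counterexample: 12 + 47 = 59 ∉ H]
(3) Inverses: for all a ∈ H, -a mod 60 ∈ H? No

No, H is not a subgroup of ℤ_60


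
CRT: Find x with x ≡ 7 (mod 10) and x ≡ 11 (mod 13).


m₁ = 10, m₂ = 13, gcd = 1, so CRT applies. M = m₁·m₂ = 130
Let M₁ = M/m₁ = 13, M₂ = M/m₂ = 10
Find y₁ ≡ M₁⁻¹ (mod m₁): 13⁻¹ ≡ 7 (mod 10)
Find y₂ ≡ M₂⁻¹ (mod m₂): 10⁻¹ ≡ 4 (mod 13)
x = a₁·M₁·y₁ + a₂·M₂·y₂ = 7·13·7 + 11·10·4 = 1077
Reduce mod 130: x ≡ 37
Check: 37 mod 10 = 7 ✓, 37 mod 13 = 11 ✓

x ≡ 37 (mod 130)


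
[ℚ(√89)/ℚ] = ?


√89 has minimal polynomial x² - 89 (irreducible over ℚ since 89 is squarefree)

[ℚ(√89)/ℚ] = 2


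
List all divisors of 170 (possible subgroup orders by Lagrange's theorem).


Lagrange's theorem: |H| divides |G|
|G| = 170
Divisors of 170: 1, 2, 5, 10, 17, 34, 85, 170

Possible subgroup orders: {1, 2, 5, 10, 17, 34, 85, 170}


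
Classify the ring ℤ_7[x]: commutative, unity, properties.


ℤ_7 is a field (n prime), so ℤ_7[x] is a commutative integral domain with unity
Commutative: Yes
Integral domain: Yes
Has unity: Yes

ℤ_7[x]: Commutative=Yes, Unity=Yes


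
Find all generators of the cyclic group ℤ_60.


g generates ℤ_n iff gcd(g,n) = 1
Prime factors of 60: 2, 3, 5
Generators are g ∈ {1,...,59} not divisible by any of these primes.
Generators: {1, 7, 11, 13, 17, 19, 23, 29, 31, 37, 41, 43, 47, 49, 53, 59}
Number of generators = φ(60) = 16

Generators of ℤ_60 = {1, 7, 11, 13, 17, 19, 23, 29, 31, 37, 41, 43, 47, 49, 53, 59}


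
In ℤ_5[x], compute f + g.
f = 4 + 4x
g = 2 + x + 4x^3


Add coefficients mod 5:
x^0: 4 + 2 = 1 (mod 5)
x^1: 4 + 1 = 0 (mod 5)
x^2: 0 + 0 = 0 (mod 5)
x^3: 0 + 4 = 4 (mod 5)
Result: 1 + 4x^3

f + g = 1 + 4x^3


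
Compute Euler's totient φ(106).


Factor n: 106 = 2 × 53
φ(n) = n · ∏(1 - 1/p) over distinct primes p | n
φ(106) = 106 · (1 - 1/2) · (1 - 1/53) = 52

φ(106) = 52


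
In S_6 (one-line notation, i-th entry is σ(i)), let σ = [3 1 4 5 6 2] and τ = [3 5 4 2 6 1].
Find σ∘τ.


σ∘τ: apply τ first, then σ
1 →τ 3 →σ 4
2 →τ 5 →σ 6
3 →τ 4 →σ 5
4 →τ 2 →σ 1
5 →τ 6 →σ 2
6 →τ 1 →σ 3

σ∘τ = [4 6 5 1 2 3]


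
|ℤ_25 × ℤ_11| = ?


|A × B| = |A| · |B|
|ℤ_25 × ℤ_11| = 25 × 11 = 275

|ℤ_25 × ℤ_11| = 275


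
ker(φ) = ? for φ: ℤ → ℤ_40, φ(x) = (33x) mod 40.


Kernel = preimage of identity
ker(φ) = {x ∈ ℤ : 33x ≡ 0 (mod 40)}. gcd(33,40) = 1, so 33x ≡ 0 (mod 40) ⟺ x ≡ 0 (mod 40/1 = 40). Hence ker(φ) = 40ℤ

ker(φ) = 40ℤ


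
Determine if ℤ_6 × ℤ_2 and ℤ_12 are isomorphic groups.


Comparing ℤ_6 × ℤ_2 and ℤ_12:
gcd(6,2) = 2 ≠ 1. Max element order in ℤ_6×ℤ_2 is lcm(6,2) = 6 < 12, so it has no element of order 12

No, ℤ_6 × ℤ_2 ≇ ℤ_12


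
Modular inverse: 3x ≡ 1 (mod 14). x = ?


Use the extended Euclidean algorithm to write 1 = 3·s + 14·t; then s mod 14 is the inverse.
Euclidean algorithm:
  3 = 0·14 + 3
  14 = 4·3 + 2
  3 = 1·2 + 1
  2 = 2·1 + 0
gcd(3,14) = 1
Back-substitution gives: 3·(5) + 14·(-1) = 1
So 3⁻¹ ≡ 5 ≡ 5 (mod 14)
Check: 3 × 5 = 15 ≡ 1 (mod 14) ✓

3⁻¹ ≡ 5 (mod 14)


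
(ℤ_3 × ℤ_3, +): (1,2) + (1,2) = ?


Operation: componentwise addition mod (3, 3)
(1,2) + (1,2) = ((a₁+b₁) mod 3, (a₂+b₂) mod 3) with a = (1,2), b = (1,2)

(1,2) + (1,2) = (2,1)


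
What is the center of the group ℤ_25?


Z(G) = {g ∈ G | gx = xg for all x ∈ G}
ℤ_25 is abelian, so Z(G) = G

Z(ℤ_25) = ℤ_25


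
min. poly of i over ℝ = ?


i satisfies x² + 1 = 0, irreducible over ℝ

Minimal polynomial: x² + 1


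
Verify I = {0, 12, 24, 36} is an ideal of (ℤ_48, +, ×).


Check ideal conditions for I = {0, 12, 24, 36} in ℤ_48:
(1) I is an additive subgroup? Yes
(2) For r ∈ ℤ_48 and a ∈ I: r·a ∈ I? Yes

Yes, I is an ideal of ℤ_48


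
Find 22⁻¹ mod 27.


Use the extended Euclidean algorithm to write 1 = 22·s + 27·t; then s mod 27 is the inverse.
Euclidean algorithm:
  22 = 0·27 + 22
  27 = 1·22 + 5
  22 = 4·5 + 2
  5 = 2·2 + 1
  2 = 2·1 + 0
gcd(22,27) = 1
Back-substitution gives: 22·(-11) + 27·(9) = 1
So 22⁻¹ ≡ -11 ≡ 16 (mod 27)
Check: 22 × 16 = 352 ≡ 1 (mod 27) ✓

22⁻¹ ≡ 16 (mod 27)


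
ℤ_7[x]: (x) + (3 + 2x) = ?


Add coefficients mod 7:
x^0: 0 + 3 = 3 (mod 7)
x^1: 1 + 2 = 3 (mod 7)
Result: 3 + 3x

f + g = 3 + 3x


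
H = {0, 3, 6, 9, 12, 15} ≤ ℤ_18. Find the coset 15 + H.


15 + H = {15 + h (mod 18) : h ∈ H}
15+0=15, 15+3=0, 15+6=3, 15+9=6, 15+12=9, 15+15=12
15 + H = {0, 3, 6, 9, 12, 15} = 0 + H

15 + H = {0, 3, 6, 9, 12, 15}


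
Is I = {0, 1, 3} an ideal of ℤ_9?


Check ideal conditions for I = {0, 1, 3} in ℤ_9:
(1) I is an additive subgroup? No
(2) For r ∈ ℤ_9 and a ∈ I: r·a ∈ I? No  [counterexample: r=2, a=1, r·a mod 9 = 2 ∉ I]

No, I is not an ideal of ℤ_9


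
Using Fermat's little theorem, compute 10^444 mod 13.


Fermat's little theorem: if p is prime and gcd(a,p)=1, then a^(p-1) ≡ 1 (mod p)
p = 13 is prime, gcd(10,13) = 1
Reduce exponent: 444 mod 12 = 0
So 10^444 ≡ 10^0 (mod 13)
10^0 = 1

10^444 ≡ 1 (mod 13)


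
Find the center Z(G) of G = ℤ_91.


Z(G) = {g ∈ G | gx = xg for all x ∈ G}
ℤ_91 is abelian, so Z(G) = G

Z(ℤ_91) = ℤ_91


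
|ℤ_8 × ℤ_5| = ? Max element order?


|ℤ_8 × ℤ_5| = 8 × 5 = 40
Max element order = lcm(8,5) = 40
Cyclic? Yes (gcd=1)

|ℤ_8×ℤ_5| = 40, max element order = 40


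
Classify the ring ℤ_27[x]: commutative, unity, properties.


ℤ_27 has zero divisors (3·9 ≡ 0), and these lift to constant zero divisors in ℤ_27[x]; so not an integral domain
Commutative: Yes
Integral domain: No
Has unity: Yes

ℤ_27[x]: Commutative=Yes, Unity=Yes


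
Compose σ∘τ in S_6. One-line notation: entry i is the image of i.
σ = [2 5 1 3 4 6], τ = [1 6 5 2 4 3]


σ∘τ: apply τ first, then σ
1 →τ 1 →σ 2
2 →τ 6 →σ 6
3 →τ 5 →σ 4
4 →τ 2 →σ 5
5 →τ 4 →σ 3
6 →τ 3 →σ 1

σ∘τ = [2 6 4 5 3 1]


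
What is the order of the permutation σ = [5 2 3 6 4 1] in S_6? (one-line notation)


Cycle decomposition: (1 5 4 6)
Cycle lengths: 4
Order = lcm(4) = 4

ord(σ) = 4


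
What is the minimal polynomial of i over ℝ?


i satisfies x² + 1 = 0, irreducible over ℝ

Minimal polynomial: x² + 1


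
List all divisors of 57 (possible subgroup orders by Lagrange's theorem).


Lagrange's theorem: |H| divides |G|
|G| = 57
Divisors of 57: 1, 3, 19, 57

Possible subgroup orders: {1, 3, 19, 57}


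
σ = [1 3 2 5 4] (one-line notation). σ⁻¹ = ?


To find σ⁻¹, swap domain and range:
σ(1) = 1 → σ⁻¹(1) = 1
σ(2) = 3 → σ⁻¹(3) = 2
σ(3) = 2 → σ⁻¹(2) = 3
σ(4) = 5 → σ⁻¹(5) = 4
σ(5) = 4 → σ⁻¹(4) = 5

σ⁻¹ = [1 3 2 5 4]


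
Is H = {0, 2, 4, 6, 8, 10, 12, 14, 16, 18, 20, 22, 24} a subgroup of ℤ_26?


Subgroup test for H = {0, 2, 4, 6, 8, 10, 12, 14, 16, 18, 20, 22, 24} in (ℤ_26, +):
(1) 0 ∈ H? Yes
(2) Closure: for all a,b ∈ H, (a+b) mod 26 ∈ H? Yes
(3) Inverses: for all a ∈ H, -a mod 26 ∈ H? Yes

Yes, H is a subgroup of ℤ_26


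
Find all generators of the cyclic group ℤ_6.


g generates ℤ_n iff gcd(g,n) = 1
Checking each g ∈ {1,...,5}:
gcd(1,6) = 1
gcd(2,6) = 2
gcd(3,6) = 3
gcd(4,6) = 2
gcd(5,6) = 1
Generators: {1, 5}
Number of generators = φ(6) = 2

Generators of ℤ_6 = {1, 5}


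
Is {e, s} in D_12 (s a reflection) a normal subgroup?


H = {e, s} in D_12 (s a reflection)
r·s·r⁻¹ = sr⁻² ≠ s for n ≥ 3, so {e, s} is not closed under conjugation

No, not a normal subgroup


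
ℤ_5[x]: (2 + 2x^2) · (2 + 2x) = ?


Expand and collect like terms; reduce coefficients mod 5:
x^0: 2·2 = 4 ≡ 4 (mod 5)
x^1: 2·2 + 0·2 = 4 ≡ 4 (mod 5)
x^2: 0·2 + 2·2 = 4 ≡ 4 (mod 5)
x^3: 2·2 = 4 ≡ 4 (mod 5)
Result: 4 + 4x + 4x^2 + 4x^3

f · g = 4 + 4x + 4x^2 + 4x^3


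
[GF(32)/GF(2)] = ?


GF(32) = GF(2^5), so the extension degree is 5

[GF(32)/GF(2)] = 5


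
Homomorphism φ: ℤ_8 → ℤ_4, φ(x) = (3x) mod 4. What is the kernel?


Kernel = preimage of identity
ker(φ) = {x ∈ ℤ_8 : 3x ≡ 0 (mod 4)}. Since 4 | 8, φ is well-defined. The kernel is the cyclic subgroup ⟨4⟩ of ℤ_8 (order 2), i.e. {0, 4}

ker(φ) = {0, 4}


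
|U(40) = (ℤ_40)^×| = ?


U(n) is the group of units mod n; |U(n)| = φ(n)
|U(40)| = φ(40) = 16

|U(40) = (ℤ_40)^×| = 16


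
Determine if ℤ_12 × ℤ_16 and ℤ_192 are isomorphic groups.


Comparing ℤ_12 × ℤ_16 and ℤ_192:
gcd(12,16) = 4 ≠ 1. Max element order in ℤ_12×ℤ_16 is lcm(12,16) = 48 < 192, so it has no element of order 192

No, ℤ_12 × ℤ_16 ≇ ℤ_192


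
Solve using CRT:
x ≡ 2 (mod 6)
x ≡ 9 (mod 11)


m₁ = 6, m₂ = 11, gcd = 1, so CRT applies. M = m₁·m₂ = 66
Let M₁ = M/m₁ = 11, M₂ = M/m₂ = 6
Find y₁ ≡ M₁⁻¹ (mod m₁): 11⁻¹ ≡ 5 (mod 6)
Find y₂ ≡ M₂⁻¹ (mod m₂): 6⁻¹ ≡ 2 (mod 11)
x = a₁·M₁·y₁ + a₂·M₂·y₂ = 2·11·5 + 9·6·2 = 218
Reduce mod 66: x ≡ 20
Check: 20 mod 6 = 2 ✓, 20 mod 11 = 9 ✓

x ≡ 20 (mod 66)


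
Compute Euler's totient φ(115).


Factor n: 115 = 5 × 23
φ(n) = n · ∏(1 - 1/p) over distinct primes p | n
φ(115) = 115 · (1 - 1/5) · (1 - 1/23) = 88

φ(115) = 88


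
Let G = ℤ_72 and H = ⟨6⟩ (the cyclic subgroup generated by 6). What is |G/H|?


|⟨6⟩| = n / gcd(6, 72) = 72 / 6 = 12
H is normal (ℤ_72 is abelian).
|G/H| = |G| / |H| = 72 / 12 = 6

|G/H| = 6


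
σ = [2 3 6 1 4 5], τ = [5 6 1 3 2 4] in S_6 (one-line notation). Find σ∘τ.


σ∘τ: apply τ first, then σ
1 →τ 5 →σ 4
2 →τ 6 →σ 5
3 →τ 1 →σ 2
4 →τ 3 →σ 6
5 →τ 2 →σ 3
6 →τ 4 →σ 1

σ∘τ = [4 5 2 6 3 1]


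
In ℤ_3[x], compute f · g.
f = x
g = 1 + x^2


Expand and collect like terms; reduce coefficients mod 3:
x^0: 0·1 = 0 ≡ 0 (mod 3)
x^1: 0·0 + 1·1 = 1 ≡ 1 (mod 3)
x^2: 0·1 + 1·0 = 0 ≡ 0 (mod 3)
x^3: 1·1 = 1 ≡ 1 (mod 3)
Result: x + x^3

f · g = x + x^3


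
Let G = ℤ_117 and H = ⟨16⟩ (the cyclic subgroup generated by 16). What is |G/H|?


|⟨16⟩| = n / gcd(16, 117) = 117 / 1 = 117
H is normal (ℤ_117 is abelian).
|G/H| = |G| / |H| = 117 / 117 = 1

|G/H| = 1


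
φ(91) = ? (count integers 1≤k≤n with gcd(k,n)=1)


Factor n: 91 = 7 × 13
φ(n) = n · ∏(1 - 1/p) over distinct primes p | n
φ(91) = 91 · (1 - 1/7) · (1 - 1/13) = 72

φ(91) = 72


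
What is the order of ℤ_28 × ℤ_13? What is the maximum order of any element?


|ℤ_28 × ℤ_13| = 28 × 13 = 364
Max element order = lcm(28,13) = 364
Cyclic? Yes (gcd=1)

|ℤ_28×ℤ_13| = 364, max element order = 364


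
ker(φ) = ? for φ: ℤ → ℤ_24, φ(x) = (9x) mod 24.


Kernel = preimage of identity
ker(φ) = {x ∈ ℤ : 9x ≡ 0 (mod 24)}. gcd(9,24) = 3, so 9x ≡ 0 (mod 24) ⟺ x ≡ 0 (mod 24/3 = 8). Hence ker(φ) = 8ℤ

ker(φ) = 8ℤ


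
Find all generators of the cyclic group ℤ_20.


g generates ℤ_n iff gcd(g,n) = 1
Prime factors of 20: 2, 5
Generators are g ∈ {1,...,19} not divisible by any of these primes.
Generators: {1, 3, 7, 9, 11, 13, 17, 19}
Number of generators = φ(20) = 8

Generators of ℤ_20 = {1, 3, 7, 9, 11, 13, 17, 19}


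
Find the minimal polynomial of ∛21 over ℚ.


∛21 satisfies x³ - 21 = 0, irreducible over ℚ (no rational root; 21 is not a perfect cube)

Minimal polynomial: x³ - 21


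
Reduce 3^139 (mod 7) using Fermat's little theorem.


Fermat's little theorem: if p is prime and gcd(a,p)=1, then a^(p-1) ≡ 1 (mod p)
p = 7 is prime, gcd(3,7) = 1
Reduce exponent: 139 mod 6 = 1
So 3^139 ≡ 3^1 (mod 7)
3^1 mod 7 = 3

3^139 ≡ 3 (mod 7)


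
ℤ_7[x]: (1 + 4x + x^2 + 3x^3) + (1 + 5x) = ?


Add coefficients mod 7:
x^0: 1 + 1 = 2 (mod 7)
x^1: 4 + 5 = 2 (mod 7)
x^2: 1 + 0 = 1 (mod 7)
x^3: 3 + 0 = 3 (mod 7)
Result: 2 + 2x + x^2 + 3x^3

f + g = 2 + 2x + x^2 + 3x^3


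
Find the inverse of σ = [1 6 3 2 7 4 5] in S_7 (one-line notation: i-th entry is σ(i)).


To find σ⁻¹, swap domain and range:
σ(1) = 1 → σ⁻¹(1) = 1
σ(2) = 6 → σ⁻¹(6) = 2
σ(3) = 3 → σ⁻¹(3) = 3
σ(4) = 2 → σ⁻¹(2) = 4
σ(5) = 7 → σ⁻¹(7) = 5
σ(6) = 4 → σ⁻¹(4) = 6
σ(7) = 5 → σ⁻¹(5) = 7

σ⁻¹ = [1 4 3 6 7 2 5]


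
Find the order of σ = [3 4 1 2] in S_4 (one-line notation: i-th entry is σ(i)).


Cycle decomposition: (1 3) (2 4)
Cycle lengths: 2, 2
Order = lcm(2, 2) = 2

ord(σ) = 2


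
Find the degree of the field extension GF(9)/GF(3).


GF(9) = GF(3^2), so the extension degree is 2

[GF(9)/GF(3)] = 2


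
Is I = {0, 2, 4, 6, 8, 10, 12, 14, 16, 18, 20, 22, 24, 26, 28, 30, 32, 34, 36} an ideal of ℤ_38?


Check ideal conditions for I = {0, 2, 4, 6, 8, 10, 12, 14, 16, 18, 20, 22, 24, 26, 28, 30, 32, 34, 36} in ℤ_38:
(1) I is an additive subgroup? Yes
(2) For r ∈ ℤ_38 and a ∈ I: r·a ∈ I? Yes

Yes, I is an ideal of ℤ_38


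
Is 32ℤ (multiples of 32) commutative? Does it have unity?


32ℤ is a commutative ring under +,× but has no multiplicative identity (1 ∉ 32ℤ); it has no zero divisors, but without unity it is not an integral domain
Commutative: Yes
Integral domain: No
Has unity: No

32ℤ (multiples of 32): Commutative=Yes, Unity=No


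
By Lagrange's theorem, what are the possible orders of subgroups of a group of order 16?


Lagrange's theorem: |H| divides |G|
|G| = 16
Divisors of 16: 1, 2, 4, 8, 16

Possible subgroup orders: {1, 2, 4, 8, 16}


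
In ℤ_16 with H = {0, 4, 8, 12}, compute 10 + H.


10 + H = {10 + h (mod 16) : h ∈ H}
10+0=10, 10+4=14, 10+8=2, 10+12=6
10 + H = {2, 6, 10, 14} = 2 + H

10 + H = {2, 6, 10, 14}


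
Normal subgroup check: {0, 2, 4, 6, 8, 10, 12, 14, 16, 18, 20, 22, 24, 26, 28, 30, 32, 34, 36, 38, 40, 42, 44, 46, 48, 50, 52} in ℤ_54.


H = {0, 2, 4, 6, 8, 10, 12, 14, 16, 18, 20, 22, 24, 26, 28, 30, 32, 34, 36, 38, 40, 42, 44, 46, 48, 50, 52} in ℤ_54
ℤ_54 is abelian; every subgroup of an abelian group is normal

Yes, normal subgroup


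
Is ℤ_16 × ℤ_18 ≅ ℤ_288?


Comparing ℤ_16 × ℤ_18 and ℤ_288:
gcd(16,18) = 2 ≠ 1. Max element order in ℤ_16×ℤ_18 is lcm(16,18) = 144 < 288, so it has no element of order 288

No, ℤ_16 × ℤ_18 ≇ ℤ_288


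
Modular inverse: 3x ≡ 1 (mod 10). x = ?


Use the extended Euclidean algorithm to write 1 = 3·s + 10·t; then s mod 10 is the inverse.
Euclidean algorithm:
  3 = 0·10 + 3
  10 = 3·3 + 1
  3 = 3·1 + 0
gcd(3,10) = 1
Back-substitution gives: 3·(-3) + 10·(1) = 1
So 3⁻¹ ≡ -3 ≡ 7 (mod 10)
Check: 3 × 7 = 21 ≡ 1 (mod 10) ✓

3⁻¹ ≡ 7 (mod 10)


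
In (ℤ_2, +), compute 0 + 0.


Operation: addition mod 2
0 + 0 = (a + b) mod 2 with a = 0, b = 0

0 + 0 = 0


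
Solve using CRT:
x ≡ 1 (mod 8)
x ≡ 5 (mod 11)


m₁ = 8, m₂ = 11, gcd = 1, so CRT applies. M = m₁·m₂ = 88
Let M₁ = M/m₁ = 11, M₂ = M/m₂ = 8
Find y₁ ≡ M₁⁻¹ (mod m₁): 11⁻¹ ≡ 3 (mod 8)
Find y₂ ≡ M₂⁻¹ (mod m₂): 8⁻¹ ≡ 7 (mod 11)
x = a₁·M₁·y₁ + a₂·M₂·y₂ = 1·11·3 + 5·8·7 = 313
Reduce mod 88: x ≡ 49
Check: 49 mod 8 = 1 ✓, 49 mod 11 = 5 ✓

x ≡ 49 (mod 88)


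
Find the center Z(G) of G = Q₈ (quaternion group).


Z(G) = {g ∈ G | gx = xg for all x ∈ G}
In Q₈ = {±1, ±i, ±j, ±k}, only ±1 commute with every element

Z(Q₈ (quaternion group)) = {1, -1}


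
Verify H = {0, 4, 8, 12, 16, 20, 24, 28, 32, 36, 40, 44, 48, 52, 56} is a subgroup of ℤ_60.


Subgroup test for H = {0, 4, 8, 12, 16, 20, 24, 28, 32, 36, 40, 44, 48, 52, 56} in (ℤ_60, +):
(1) 0 ∈ H? Yes
(2) Closure: for all a,b ∈ H, (a+b) mod 60 ∈ H? Yes
(3) Inverses: for all a ∈ H, -a mod 60 ∈ H? Yes

Yes, H is a subgroup of ℤ_60


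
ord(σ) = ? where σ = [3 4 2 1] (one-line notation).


Cycle decomposition: (1 3 2 4)
Cycle lengths: 4
Order = lcm(4) = 4

ord(σ) = 4


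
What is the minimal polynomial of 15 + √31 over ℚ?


Let α = 15 + √31. Then α - 15 = √31, so (α - 15)² = 31, giving α² - 30α + 194 = 0. Degree 2 and α ∉ ℚ, so this is the minimal polynomial.

Minimal polynomial: x² - 30x + 194


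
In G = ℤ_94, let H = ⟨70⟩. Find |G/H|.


|⟨70⟩| = n / gcd(70, 94) = 94 / 2 = 47
H is normal (ℤ_94 is abelian).
|G/H| = |G| / |H| = 94 / 47 = 2

|G/H| = 2


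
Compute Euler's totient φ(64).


Factor n: 64 = 2^6
φ(n) = n · ∏(1 - 1/p) over distinct primes p | n
φ(64) = 64 · (1 - 1/2) = 32

φ(64) = 32


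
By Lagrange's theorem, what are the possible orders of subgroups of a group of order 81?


Lagrange's theorem: |H| divides |G|
|G| = 81
Divisors of 81: 1, 3, 9, 27, 81

Possible subgroup orders: {1, 3, 9, 27, 81}


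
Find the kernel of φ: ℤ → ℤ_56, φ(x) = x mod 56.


Kernel = preimage of identity
ker(φ) = {x ∈ ℤ : x ≡ 0 (mod 56)} = 56ℤ = {0, ±56, ±112, ...}

ker(φ) = 56ℤ


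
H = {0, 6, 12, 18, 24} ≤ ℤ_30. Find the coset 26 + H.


26 + H = {26 + h (mod 30) : h ∈ H}
26+0=26, 26+6=2, 26+12=8, 26+18=14, 26+24=20
26 + H = {2, 8, 14, 20, 26} = 2 + H

26 + H = {2, 8, 14, 20, 26}


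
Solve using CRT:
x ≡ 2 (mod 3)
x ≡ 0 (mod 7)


m₁ = 3, m₂ = 7, gcd = 1, so CRT applies. M = m₁·m₂ = 21
Let M₁ = M/m₁ = 7, M₂ = M/m₂ = 3
Find y₁ ≡ M₁⁻¹ (mod m₁): 7⁻¹ ≡ 1 (mod 3)
Find y₂ ≡ M₂⁻¹ (mod m₂): 3⁻¹ ≡ 5 (mod 7)
x = a₁·M₁·y₁ + a₂·M₂·y₂ = 2·7·1 + 0·3·5 = 14
Reduce mod 21: x ≡ 14
Check: 14 mod 3 = 2 ✓, 14 mod 7 = 0 ✓

x ≡ 14 (mod 21)


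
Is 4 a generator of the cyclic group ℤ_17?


g generates ℤ_n iff gcd(g, n) = 1
gcd(4, 17) = 1
Since gcd = 1, 4 is a generator.

Yes, 4 generates ℤ_17


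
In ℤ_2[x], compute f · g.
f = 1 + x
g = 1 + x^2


Expand and collect like terms; reduce coefficients mod 2:
x^0: 1·1 = 1 ≡ 1 (mod 2)
x^1: 1·0 + 1·1 = 1 ≡ 1 (mod 2)
x^2: 1·1 + 1·0 = 1 ≡ 1 (mod 2)
x^3: 1·1 = 1 ≡ 1 (mod 2)
Result: 1 + x + x^2 + x^3

f · g = 1 + x + x^2 + x^3


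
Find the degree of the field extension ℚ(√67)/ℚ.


√67 has minimal polynomial x² - 67 (irreducible over ℚ since 67 is squarefree)

[ℚ(√67)/ℚ] = 2


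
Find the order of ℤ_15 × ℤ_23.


|A × B| = |A| · |B|
|ℤ_15 × ℤ_23| = 15 × 23 = 345

|ℤ_15 × ℤ_23| = 345


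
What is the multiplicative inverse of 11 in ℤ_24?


Use the extended Euclidean algorithm to write 1 = 11·s + 24·t; then s mod 24 is the inverse.
Euclidean algorithm:
  11 = 0·24 + 11
  24 = 2·11 + 2
  11 = 5·2 + 1
  2 = 2·1 + 0
gcd(11,24) = 1
Back-substitution gives: 11·(11) + 24·(-5) = 1
So 11⁻¹ ≡ 11 ≡ 11 (mod 24)
Check: 11 × 11 = 121 ≡ 1 (mod 24) ✓

11⁻¹ ≡ 11 (mod 24)


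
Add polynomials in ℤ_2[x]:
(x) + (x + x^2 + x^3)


Add coefficients mod 2:
x^0: 0 + 0 = 0 (mod 2)
x^1: 1 + 1 = 0 (mod 2)
x^2: 0 + 1 = 1 (mod 2)
x^3: 0 + 1 = 1 (mod 2)
Result: x^2 + x^3

f + g = x^2 + x^3


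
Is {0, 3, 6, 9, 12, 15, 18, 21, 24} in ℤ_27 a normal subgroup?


H = {0, 3, 6, 9, 12, 15, 18, 21, 24} in ℤ_27
ℤ_27 is abelian; every subgroup of an abelian group is normal

Yes, normal subgroup


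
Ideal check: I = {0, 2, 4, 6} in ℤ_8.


Check ideal conditions for I = {0, 2, 4, 6} in ℤ_8:
(1) I is an additive subgroup? Yes
(2) For r ∈ ℤ_8 and a ∈ I: r·a ∈ I? Yes

Yes, I is an ideal of ℤ_8


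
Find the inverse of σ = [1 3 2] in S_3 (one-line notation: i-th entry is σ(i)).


To find σ⁻¹, swap domain and range:
σ(1) = 1 → σ⁻¹(1) = 1
σ(2) = 3 → σ⁻¹(3) = 2
σ(3) = 2 → σ⁻¹(2) = 3

σ⁻¹ = [1 3 2]


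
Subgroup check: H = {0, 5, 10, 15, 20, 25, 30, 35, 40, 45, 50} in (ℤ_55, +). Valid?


Subgroup test for H = {0, 5, 10, 15, 20, 25, 30, 35, 40, 45, 50} in (ℤ_55, +):
(1) 0 ∈ H? Yes
(2) Closure: for all a,b ∈ H, (a+b) mod 55 ∈ H? Yes
(3) Inverses: for all a ∈ H, -a mod 55 ∈ H? Yes

Yes, H is a subgroup of ℤ_55


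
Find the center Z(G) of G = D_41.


Z(G) = {g ∈ G | gx = xg for all x ∈ G}
For odd n, Z(D_n) = {e}: no nontrivial rotation commutes with all reflections

Z(D_41) = {e}


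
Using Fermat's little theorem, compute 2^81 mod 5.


Fermat's little theorem: if p is prime and gcd(a,p)=1, then a^(p-1) ≡ 1 (mod p)
p = 5 is prime, gcd(2,5) = 1
Reduce exponent: 81 mod 4 = 1
So 2^81 ≡ 2^1 (mod 5)
2^1 mod 5 = 2

2^81 ≡ 2 (mod 5)


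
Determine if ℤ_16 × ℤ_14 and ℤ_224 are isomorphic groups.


Comparing ℤ_16 × ℤ_14 and ℤ_224:
gcd(16,14) = 2 ≠ 1. Max element order in ℤ_16×ℤ_14 is lcm(16,14) = 112 < 224, so it has no element of order 224

No, ℤ_16 × ℤ_14 ≇ ℤ_224


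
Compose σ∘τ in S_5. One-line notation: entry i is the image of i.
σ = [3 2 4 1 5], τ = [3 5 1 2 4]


σ∘τ: apply τ first, then σ
1 →τ 3 →σ 4
2 →τ 5 →σ 5
3 →τ 1 →σ 3
4 →τ 2 →σ 2
5 →τ 4 →σ 1

σ∘τ = [4 5 3 2 1]


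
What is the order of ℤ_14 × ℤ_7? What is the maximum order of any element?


|ℤ_14 × ℤ_7| = 14 × 7 = 98
Max element order = lcm(14,7) = 14
Cyclic? No (gcd=7)

|ℤ_14×ℤ_7| = 98, max element order = 14


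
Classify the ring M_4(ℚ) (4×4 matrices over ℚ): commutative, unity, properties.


Matrix multiplication is non-commutative for n ≥ 2; the identity matrix I is the unity; singular matrices give zero divisors, so not an integral domain
Commutative: No
Integral domain: No
Has unity: Yes

M_4(ℚ) (4×4 matrices over ℚ): Commutative=No, Unity=Yes


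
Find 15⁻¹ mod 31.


Use the extended Euclidean algorithm to write 1 = 15·s + 31·t; then s mod 31 is the inverse.
Euclidean algorithm:
  15 = 0·31 + 15
  31 = 2·15 + 1
  15 = 15·1 + 0
gcd(15,31) = 1
Back-substitution gives: 15·(-2) + 31·(1) = 1
So 15⁻¹ ≡ -2 ≡ 29 (mod 31)
Check: 15 × 29 = 435 ≡ 1 (mod 31) ✓

15⁻¹ ≡ 29 (mod 31)


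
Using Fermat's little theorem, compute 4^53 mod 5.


Fermat's little theorem: if p is prime and gcd(a,p)=1, then a^(p-1) ≡ 1 (mod p)
p = 5 is prime, gcd(4,5) = 1
Reduce exponent: 53 mod 4 = 1
So 4^53 ≡ 4^1 (mod 5)
4^1 mod 5 = 4

4^53 ≡ 4 (mod 5)


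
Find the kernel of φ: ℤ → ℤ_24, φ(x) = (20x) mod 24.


Kernel = preimage of identity
ker(φ) = {x ∈ ℤ : 20x ≡ 0 (mod 24)}. gcd(20,24) = 4, so 20x ≡ 0 (mod 24) ⟺ x ≡ 0 (mod 24/4 = 6). Hence ker(φ) = 6ℤ

ker(φ) = 6ℤ


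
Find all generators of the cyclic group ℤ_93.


g generates ℤ_n iff gcd(g,n) = 1
Prime factors of 93: 3, 31
Generators are g ∈ {1,...,92} not divisible by any of these primes.
Generators: {1, 2, 4, 5, 7, 8, 10, 11, 13, 14, 16, 17, 19, 20, 22, 23, 25, 26, 28, 29, 32, 34, 35, 37, 38, 40, 41, 43, 44, 46, 47, 49, 50, 52, 53, 55, 56, 58, 59, 61, 64, 65, 67, 68, 70, 71, 73, 74, 76, 77, 79, 80, 82, 83, 85, 86, 88, 89, 91, 92}
Number of generators = φ(93) = 60

Generators of ℤ_93 = {1, 2, 4, 5, 7, 8, 10, 11, 13, 14, 16, 17, 19, 20, 22, 23, 25, 26, 28, 29, 32, 34, 35, 37, 38, 40, 41, 43, 44, 46, 47, 49, 50, 52, 53, 55, 56, 58, 59, 61, 64, 65, 67, 68, 70, 71, 73, 74, 76, 77, 79, 80, 82, 83, 85, 86, 88, 89, 91, 92}


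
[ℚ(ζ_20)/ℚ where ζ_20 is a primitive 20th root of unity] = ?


[ℚ(ζ_n):ℚ] = deg Φ_n(x) = φ(n). Here φ(20) = 8

[ℚ(ζ_20)/ℚ where ζ_20 is a primitive 20th root of unity] = 8


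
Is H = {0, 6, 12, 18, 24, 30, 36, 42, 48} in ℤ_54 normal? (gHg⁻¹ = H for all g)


H = {0, 6, 12, 18, 24, 30, 36, 42, 48} in ℤ_54
ℤ_54 is abelian; every subgroup of an abelian group is normal

Yes, normal subgroup


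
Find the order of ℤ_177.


ℤ_n has n elements.

|ℤ_177| = 177


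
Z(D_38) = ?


Z(G) = {g ∈ G | gx = xg for all x ∈ G}
For even n, Z(D_n) = {e, r^(n/2)}: the 180° rotation r^19 commutes with every reflection and rotation

Z(D_38) = {e, r^19}


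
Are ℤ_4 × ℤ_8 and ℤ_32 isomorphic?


Comparing ℤ_4 × ℤ_8 and ℤ_32:
gcd(4,8) = 4 ≠ 1. Max element order in ℤ_4×ℤ_8 is lcm(4,8) = 8 < 32, so it has no element of order 32

No, ℤ_4 × ℤ_8 ≇ ℤ_32


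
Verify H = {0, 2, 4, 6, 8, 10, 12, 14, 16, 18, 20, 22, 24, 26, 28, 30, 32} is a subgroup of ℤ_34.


Subgroup test for H = {0, 2, 4, 6, 8, 10, 12, 14, 16, 18, 20, 22, 24, 26, 28, 30, 32} in (ℤ_34, +):
(1) 0 ∈ H? Yes
(2) Closure: for all a,b ∈ H, (a+b) mod 34 ∈ H? Yes
(3) Inverses: for all a ∈ H, -a mod 34 ∈ H? Yes

Yes, H is a subgroup of ℤ_34


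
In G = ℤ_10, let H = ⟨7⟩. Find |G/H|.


|⟨7⟩| = n / gcd(7, 10) = 10 / 1 = 10
H is normal (ℤ_10 is abelian).
|G/H| = |G| / |H| = 10 / 10 = 1

|G/H| = 1


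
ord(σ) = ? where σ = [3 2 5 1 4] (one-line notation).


Cycle decomposition: (1 3 5 4)
Cycle lengths: 4
Order = lcm(4) = 4

ord(σ) = 4


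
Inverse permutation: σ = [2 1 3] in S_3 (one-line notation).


To find σ⁻¹, swap domain and range:
σ(1) = 2 → σ⁻¹(2) = 1
σ(2) = 1 → σ⁻¹(1) = 2
σ(3) = 3 → σ⁻¹(3) = 3

σ⁻¹ = [2 1 3]


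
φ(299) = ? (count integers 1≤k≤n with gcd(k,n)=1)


Factor n: 299 = 13 × 23
φ(n) = n · ∏(1 - 1/p) over distinct primes p | n
φ(299) = 299 · (1 - 1/13) · (1 - 1/23) = 264

φ(299) = 264


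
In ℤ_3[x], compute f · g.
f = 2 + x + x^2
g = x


Expand and collect like terms; reduce coefficients mod 3:
x^0: 2·0 = 0 ≡ 0 (mod 3)
x^1: 2·1 + 1·0 = 2 ≡ 2 (mod 3)
x^2: 1·1 + 1·0 = 1 ≡ 1 (mod 3)
x^3: 1·1 = 1 ≡ 1 (mod 3)
Result: 2x + x^2 + x^3

f · g = 2x + x^2 + x^3


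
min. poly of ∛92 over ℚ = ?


∛92 satisfies x³ - 92 = 0, irreducible over ℚ (no rational root; 92 is not a perfect cube)

Minimal polynomial: x³ - 92


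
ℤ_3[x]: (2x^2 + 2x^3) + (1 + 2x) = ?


Add coefficients mod 3:
x^0: 0 + 1 = 1 (mod 3)
x^1: 0 + 2 = 2 (mod 3)
x^2: 2 + 0 = 2 (mod 3)
x^3: 2 + 0 = 2 (mod 3)
Result: 1 + 2x + 2x^2 + 2x^3

f + g = 1 + 2x + 2x^2 + 2x^3
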